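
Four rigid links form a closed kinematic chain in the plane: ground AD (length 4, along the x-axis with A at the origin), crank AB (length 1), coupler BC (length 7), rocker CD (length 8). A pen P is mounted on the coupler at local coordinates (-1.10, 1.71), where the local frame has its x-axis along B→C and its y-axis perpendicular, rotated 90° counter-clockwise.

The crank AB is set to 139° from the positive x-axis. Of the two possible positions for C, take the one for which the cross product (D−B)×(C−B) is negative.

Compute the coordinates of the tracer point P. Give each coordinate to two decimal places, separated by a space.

0.97 1.73

A=(0,0), D=(4.00,0)
B = A + 1.00·(cos139°, sin139°) = (-0.7547, 0.6561)
|BD| = 4.7998
circle(B,7.00) ∩ circle(D,8.00): a=0.8373, h=6.9497
  candidates: C₊=(1.0247,7.4261) cross=33.357; C₋=(-0.8752,-6.3429) cross=-33.357
  mode - wants cross < 0 → take C=(-0.8752,-6.3429) (cross=-33.357)
ex = (C−B)/|BC| = (-0.0172,-0.9999); ey = (0.9999,-0.0172)
P = B + -1.10·ex + 1.71·ey = (0.9740,1.7265)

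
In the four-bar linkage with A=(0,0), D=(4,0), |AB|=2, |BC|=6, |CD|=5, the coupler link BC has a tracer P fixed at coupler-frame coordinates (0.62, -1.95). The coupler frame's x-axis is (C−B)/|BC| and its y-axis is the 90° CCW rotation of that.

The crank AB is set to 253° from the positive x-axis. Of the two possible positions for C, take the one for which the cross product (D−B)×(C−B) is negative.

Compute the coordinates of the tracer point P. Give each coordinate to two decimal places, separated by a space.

-1.04 -3.91

A=(0,0), D=(4.00,0)
B = A + 2.00·(cos253°, sin253°) = (-0.5847, -1.9126)
|BD| = 4.9677
circle(B,6.00) ∩ circle(D,5.00): a=3.5910, h=4.8067
  candidates: C₊=(0.8788,3.9062) cross=23.878; C₋=(4.5801,-4.9662) cross=-23.878
  mode - wants cross < 0 → take C=(4.5801,-4.9662) (cross=-23.878)
ex = (C−B)/|BC| = (0.8608,-0.5089); ey = (0.5089,0.8608)
P = B + 0.62·ex + -1.95·ey = (-1.0435,-3.9067)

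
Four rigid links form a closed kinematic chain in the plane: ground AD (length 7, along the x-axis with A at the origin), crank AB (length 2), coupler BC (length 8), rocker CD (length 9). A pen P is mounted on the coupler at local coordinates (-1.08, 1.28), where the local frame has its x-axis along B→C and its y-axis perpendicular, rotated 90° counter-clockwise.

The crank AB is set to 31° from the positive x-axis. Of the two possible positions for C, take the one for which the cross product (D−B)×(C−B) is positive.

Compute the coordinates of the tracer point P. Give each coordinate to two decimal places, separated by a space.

0.15 0.43

A=(0,0), D=(7.00,0)
B = A + 2.00·(cos31°, sin31°) = (1.7143, 1.0301)
|BD| = 5.3851
circle(B,8.00) ∩ circle(D,9.00): a=1.1141, h=7.9220
  candidates: C₊=(4.3232,8.5927) cross=42.661; C₋=(1.2925,-6.9588) cross=-42.661
  mode + wants cross > 0 → take C=(4.3232,8.5927) (cross=42.661)
ex = (C−B)/|BC| = (0.3261,0.9453); ey = (-0.9453,0.3261)
P = B + -1.08·ex + 1.28·ey = (0.1521,0.4265)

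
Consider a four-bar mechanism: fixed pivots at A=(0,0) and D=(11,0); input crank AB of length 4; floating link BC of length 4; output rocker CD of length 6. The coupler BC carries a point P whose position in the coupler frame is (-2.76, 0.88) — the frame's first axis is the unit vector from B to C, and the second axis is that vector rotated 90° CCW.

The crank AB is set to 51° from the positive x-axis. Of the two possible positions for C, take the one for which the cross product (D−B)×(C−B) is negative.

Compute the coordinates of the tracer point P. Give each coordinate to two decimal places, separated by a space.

1.49 5.82

A=(0,0), D=(11.00,0)
B = A + 4.00·(cos51°, sin51°) = (2.5173, 3.1086)
|BD| = 9.0344
circle(B,4.00) ∩ circle(D,6.00): a=3.4103, h=2.0904
  candidates: C₊=(6.4386,3.8979) cross=18.886; C₋=(5.0001,-0.0276) cross=-18.886
  mode - wants cross < 0 → take C=(5.0001,-0.0276) (cross=-18.886)
ex = (C−B)/|BC| = (0.6207,-0.7841); ey = (0.7841,0.6207)
P = B + -2.76·ex + 0.88·ey = (1.4941,5.8188)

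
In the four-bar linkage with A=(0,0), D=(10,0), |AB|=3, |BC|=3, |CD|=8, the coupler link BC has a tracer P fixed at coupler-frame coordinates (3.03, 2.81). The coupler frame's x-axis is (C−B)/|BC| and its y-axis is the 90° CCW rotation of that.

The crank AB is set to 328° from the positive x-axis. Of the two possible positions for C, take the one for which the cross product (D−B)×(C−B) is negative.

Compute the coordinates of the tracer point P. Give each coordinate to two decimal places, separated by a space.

A=(0,0), D=(10.00,0)
B = A + 3.00·(cos328°, sin328°) = (2.5441, -1.5898)
|BD| = 7.6235
circle(B,3.00) ∩ circle(D,8.00): a=0.2044, h=2.9930
  candidates: C₊=(2.1199,1.3801) cross=22.817; C₋=(3.3682,-4.4743) cross=-22.817
  mode - wants cross < 0 → take C=(3.3682,-4.4743) (cross=-22.817)
ex = (C−B)/|BC| = (0.2747,-0.9615); ey = (0.9615,0.2747)
P = B + 3.03·ex + 2.81·ey = (6.0784,-3.7313)

6.08 -3.73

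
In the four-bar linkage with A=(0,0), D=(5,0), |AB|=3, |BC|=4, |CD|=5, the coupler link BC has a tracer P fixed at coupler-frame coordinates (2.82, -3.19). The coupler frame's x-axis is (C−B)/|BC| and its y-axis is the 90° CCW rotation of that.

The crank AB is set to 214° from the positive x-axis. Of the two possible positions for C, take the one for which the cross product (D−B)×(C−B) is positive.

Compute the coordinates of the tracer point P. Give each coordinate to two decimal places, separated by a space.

A=(0,0), D=(5.00,0)
B = A + 3.00·(cos214°, sin214°) = (-2.4871, -1.6776)
|BD| = 7.6728
circle(B,4.00) ∩ circle(D,5.00): a=3.2499, h=2.3320
  candidates: C₊=(0.1743,1.3086) cross=17.893; C₋=(1.1940,-3.2426) cross=-17.893
  mode + wants cross > 0 → take C=(0.1743,1.3086) (cross=17.893)
ex = (C−B)/|BC| = (0.6653,0.7465); ey = (-0.7465,0.6653)
P = B + 2.82·ex + -3.19·ey = (1.7706,-1.6948)

1.77 -1.69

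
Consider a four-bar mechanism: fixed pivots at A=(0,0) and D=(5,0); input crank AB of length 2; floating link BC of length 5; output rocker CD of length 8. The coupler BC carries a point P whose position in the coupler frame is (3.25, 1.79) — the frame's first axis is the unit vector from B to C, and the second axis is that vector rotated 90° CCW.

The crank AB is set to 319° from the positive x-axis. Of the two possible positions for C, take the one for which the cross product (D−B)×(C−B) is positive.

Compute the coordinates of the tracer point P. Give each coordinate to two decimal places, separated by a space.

A=(0,0), D=(5.00,0)
B = A + 2.00·(cos319°, sin319°) = (1.5094, -1.3121)
|BD| = 3.7290
circle(B,5.00) ∩ circle(D,8.00): a=-3.3647, h=3.6985
  candidates: C₊=(-2.9415,0.9659) cross=13.792; C₋=(-0.3387,-5.9580) cross=-13.792
  mode + wants cross > 0 → take C=(-2.9415,0.9659) (cross=13.792)
ex = (C−B)/|BC| = (-0.8902,0.4556); ey = (-0.4556,-0.8902)
P = B + 3.25·ex + 1.79·ey = (-2.1992,-1.4248)

-2.20 -1.42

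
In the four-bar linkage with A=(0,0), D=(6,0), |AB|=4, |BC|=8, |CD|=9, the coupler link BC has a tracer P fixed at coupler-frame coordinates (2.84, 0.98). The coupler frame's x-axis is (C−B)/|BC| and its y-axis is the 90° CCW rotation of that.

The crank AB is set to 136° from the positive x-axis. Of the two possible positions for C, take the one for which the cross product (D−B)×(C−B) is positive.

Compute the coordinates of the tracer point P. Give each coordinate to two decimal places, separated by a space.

A=(0,0), D=(6.00,0)
B = A + 4.00·(cos136°, sin136°) = (-2.8774, 2.7786)
|BD| = 9.3021
circle(B,8.00) ∩ circle(D,9.00): a=3.7373, h=7.0734
  candidates: C₊=(2.8022,8.4127) cross=65.797; C₋=(-1.4236,-5.0882) cross=-65.797
  mode + wants cross > 0 → take C=(2.8022,8.4127) (cross=65.797)
ex = (C−B)/|BC| = (0.7099,0.7043); ey = (-0.7043,0.7099)
P = B + 2.84·ex + 0.98·ey = (-1.5513,5.4745)

-1.55 5.47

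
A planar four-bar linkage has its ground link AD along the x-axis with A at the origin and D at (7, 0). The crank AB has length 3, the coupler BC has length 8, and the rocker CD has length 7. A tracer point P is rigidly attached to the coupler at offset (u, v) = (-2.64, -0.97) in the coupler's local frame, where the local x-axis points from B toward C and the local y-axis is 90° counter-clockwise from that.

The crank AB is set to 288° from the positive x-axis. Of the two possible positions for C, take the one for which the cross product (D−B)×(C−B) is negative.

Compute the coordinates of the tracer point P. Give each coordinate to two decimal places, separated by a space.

A=(0,0), D=(7.00,0)
B = A + 3.00·(cos288°, sin288°) = (0.9271, -2.8532)
|BD| = 6.7098
circle(B,8.00) ∩ circle(D,7.00): a=4.4727, h=6.6329
  candidates: C₊=(2.1547,5.0521) cross=44.505; C₋=(7.7957,-6.9546) cross=-44.505
  mode - wants cross < 0 → take C=(7.7957,-6.9546) (cross=-44.505)
ex = (C−B)/|BC| = (0.8586,-0.5127); ey = (0.5127,0.8586)
P = B + -2.64·ex + -0.97·ey = (-1.8369,-2.3325)

-1.84 -2.33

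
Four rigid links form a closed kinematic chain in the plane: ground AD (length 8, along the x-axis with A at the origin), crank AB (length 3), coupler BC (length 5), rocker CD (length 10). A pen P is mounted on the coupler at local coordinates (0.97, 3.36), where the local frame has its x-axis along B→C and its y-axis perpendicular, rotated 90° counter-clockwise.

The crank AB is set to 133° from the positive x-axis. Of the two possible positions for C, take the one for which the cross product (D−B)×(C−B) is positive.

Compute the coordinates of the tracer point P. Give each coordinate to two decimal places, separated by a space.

A=(0,0), D=(8.00,0)
B = A + 3.00·(cos133°, sin133°) = (-2.0460, 2.1941)
|BD| = 10.2828
circle(B,5.00) ∩ circle(D,10.00): a=1.4945, h=4.7714
  candidates: C₊=(0.4322,6.5367) cross=49.063; C₋=(-1.6040,-2.7864) cross=-49.063
  mode + wants cross > 0 → take C=(0.4322,6.5367) (cross=49.063)
ex = (C−B)/|BC| = (0.4956,0.8685); ey = (-0.8685,0.4956)
P = B + 0.97·ex + 3.36·ey = (-4.4835,4.7019)

-4.48 4.70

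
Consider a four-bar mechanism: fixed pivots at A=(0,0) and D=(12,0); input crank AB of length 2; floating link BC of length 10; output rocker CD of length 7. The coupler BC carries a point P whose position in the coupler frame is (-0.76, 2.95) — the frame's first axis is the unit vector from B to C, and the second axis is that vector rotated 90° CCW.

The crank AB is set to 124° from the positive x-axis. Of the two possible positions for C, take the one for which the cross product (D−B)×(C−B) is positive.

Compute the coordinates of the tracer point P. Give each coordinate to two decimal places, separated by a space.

A=(0,0), D=(12.00,0)
B = A + 2.00·(cos124°, sin124°) = (-1.1184, 1.6581)
|BD| = 13.2228
circle(B,10.00) ∩ circle(D,7.00): a=8.5399, h=5.2029
  candidates: C₊=(8.0065,5.7491) cross=68.797; C₋=(6.7017,-4.5747) cross=-68.797
  mode + wants cross > 0 → take C=(8.0065,5.7491) (cross=68.797)
ex = (C−B)/|BC| = (0.9125,0.4091); ey = (-0.4091,0.9125)
P = B + -0.76·ex + 2.95·ey = (-3.0187,4.0390)

-3.02 4.04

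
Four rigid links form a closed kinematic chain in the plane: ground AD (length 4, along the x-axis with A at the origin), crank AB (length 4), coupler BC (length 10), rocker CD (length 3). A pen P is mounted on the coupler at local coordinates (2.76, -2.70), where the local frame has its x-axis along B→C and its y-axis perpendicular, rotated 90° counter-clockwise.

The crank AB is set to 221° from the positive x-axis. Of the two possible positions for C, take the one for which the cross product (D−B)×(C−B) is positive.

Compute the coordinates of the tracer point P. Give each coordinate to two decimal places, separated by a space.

A=(0,0), D=(4.00,0)
B = A + 4.00·(cos221°, sin221°) = (-3.0188, -2.6242)
|BD| = 7.4934
circle(B,10.00) ∩ circle(D,3.00): a=9.8187, h=1.8955
  candidates: C₊=(5.5143,2.5898) cross=14.203; C₋=(6.8419,-0.9611) cross=-14.203
  mode + wants cross > 0 → take C=(5.5143,2.5898) (cross=14.203)
ex = (C−B)/|BC| = (0.8533,0.5214); ey = (-0.5214,0.8533)
P = B + 2.76·ex + -2.70·ey = (0.7441,-3.4891)

0.74 -3.49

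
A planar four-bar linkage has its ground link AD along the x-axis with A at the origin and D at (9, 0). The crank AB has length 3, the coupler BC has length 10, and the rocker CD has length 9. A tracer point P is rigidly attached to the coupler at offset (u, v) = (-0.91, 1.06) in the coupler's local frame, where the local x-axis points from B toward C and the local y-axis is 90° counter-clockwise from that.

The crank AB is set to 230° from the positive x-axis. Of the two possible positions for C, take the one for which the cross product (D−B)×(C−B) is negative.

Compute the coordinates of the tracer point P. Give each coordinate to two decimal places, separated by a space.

A=(0,0), D=(9.00,0)
B = A + 3.00·(cos230°, sin230°) = (-1.9284, -2.2981)
|BD| = 11.1674
circle(B,10.00) ∩ circle(D,9.00): a=6.4344, h=7.6550
  candidates: C₊=(2.7930,6.5171) cross=85.486; C₋=(5.9436,-8.4651) cross=-85.486
  mode - wants cross < 0 → take C=(5.9436,-8.4651) (cross=-85.486)
ex = (C−B)/|BC| = (0.7872,-0.6167); ey = (0.6167,0.7872)
P = B + -0.91·ex + 1.06·ey = (-1.9910,-0.9025)

-1.99 -0.90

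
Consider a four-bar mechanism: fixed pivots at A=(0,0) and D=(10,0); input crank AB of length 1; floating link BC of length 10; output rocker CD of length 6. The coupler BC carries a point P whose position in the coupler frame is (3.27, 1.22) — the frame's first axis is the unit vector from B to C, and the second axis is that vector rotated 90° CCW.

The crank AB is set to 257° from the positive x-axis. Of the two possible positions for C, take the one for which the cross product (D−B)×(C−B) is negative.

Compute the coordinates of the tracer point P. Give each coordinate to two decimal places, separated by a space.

A=(0,0), D=(10.00,0)
B = A + 1.00·(cos257°, sin257°) = (-0.2250, -0.9744)
|BD| = 10.2713
circle(B,10.00) ∩ circle(D,6.00): a=8.2511, h=5.6497
  candidates: C₊=(7.4530,5.4326) cross=58.029; C₋=(8.5249,-5.8158) cross=-58.029
  mode - wants cross < 0 → take C=(8.5249,-5.8158) (cross=-58.029)
ex = (C−B)/|BC| = (0.8750,-0.4841); ey = (0.4841,0.8750)
P = B + 3.27·ex + 1.22·ey = (3.2269,-1.4901)

3.23 -1.49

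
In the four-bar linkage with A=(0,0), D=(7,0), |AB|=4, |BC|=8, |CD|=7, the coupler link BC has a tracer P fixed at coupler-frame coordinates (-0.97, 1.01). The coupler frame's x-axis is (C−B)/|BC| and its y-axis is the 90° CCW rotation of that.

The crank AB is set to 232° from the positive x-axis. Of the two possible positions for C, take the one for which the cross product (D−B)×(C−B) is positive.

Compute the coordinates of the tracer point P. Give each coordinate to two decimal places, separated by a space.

-3.81 -3.55

A=(0,0), D=(7.00,0)
B = A + 4.00·(cos232°, sin232°) = (-2.4626, -3.1520)
|BD| = 9.9738
circle(B,8.00) ∩ circle(D,7.00): a=5.7389, h=5.5736
  candidates: C₊=(1.2207,3.9496) cross=55.590; C₋=(4.7435,-6.6263) cross=-55.590
  mode + wants cross > 0 → take C=(1.2207,3.9496) (cross=55.590)
ex = (C−B)/|BC| = (0.4604,0.8877); ey = (-0.8877,0.4604)
P = B + -0.97·ex + 1.01·ey = (-3.8058,-3.5481)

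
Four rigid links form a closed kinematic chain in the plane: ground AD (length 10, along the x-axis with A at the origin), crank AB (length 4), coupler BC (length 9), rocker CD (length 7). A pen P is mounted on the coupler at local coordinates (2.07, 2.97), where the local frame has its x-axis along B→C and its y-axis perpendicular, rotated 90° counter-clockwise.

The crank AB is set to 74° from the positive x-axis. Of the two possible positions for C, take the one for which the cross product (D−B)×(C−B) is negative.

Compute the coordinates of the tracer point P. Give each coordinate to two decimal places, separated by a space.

4.64 3.09

A=(0,0), D=(10.00,0)
B = A + 4.00·(cos74°, sin74°) = (1.1025, 3.8450)
|BD| = 9.6927
circle(B,9.00) ∩ circle(D,7.00): a=6.4971, h=6.2280
  candidates: C₊=(9.5372,6.9847) cross=60.366; C₋=(4.5960,-4.4493) cross=-60.366
  mode - wants cross < 0 → take C=(4.5960,-4.4493) (cross=-60.366)
ex = (C−B)/|BC| = (0.3882,-0.9216); ey = (0.9216,0.3882)
P = B + 2.07·ex + 2.97·ey = (4.6432,3.0902)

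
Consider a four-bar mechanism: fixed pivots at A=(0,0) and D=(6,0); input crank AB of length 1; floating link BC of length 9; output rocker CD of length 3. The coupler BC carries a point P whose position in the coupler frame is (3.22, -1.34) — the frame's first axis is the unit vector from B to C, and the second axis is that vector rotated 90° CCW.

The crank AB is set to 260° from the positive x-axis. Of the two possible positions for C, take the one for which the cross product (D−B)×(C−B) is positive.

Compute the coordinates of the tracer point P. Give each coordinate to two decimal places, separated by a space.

A=(0,0), D=(6.00,0)
B = A + 1.00·(cos260°, sin260°) = (-0.1736, -0.9848)
|BD| = 6.2517
circle(B,9.00) ∩ circle(D,3.00): a=8.8843, h=1.4386
  candidates: C₊=(8.3731,1.8353) cross=8.994; C₋=(8.8263,-1.0059) cross=-8.994
  mode + wants cross > 0 → take C=(8.3731,1.8353) (cross=8.994)
ex = (C−B)/|BC| = (0.9496,0.3133); ey = (-0.3133,0.9496)
P = B + 3.22·ex + -1.34·ey = (3.3041,-1.2483)

3.30 -1.25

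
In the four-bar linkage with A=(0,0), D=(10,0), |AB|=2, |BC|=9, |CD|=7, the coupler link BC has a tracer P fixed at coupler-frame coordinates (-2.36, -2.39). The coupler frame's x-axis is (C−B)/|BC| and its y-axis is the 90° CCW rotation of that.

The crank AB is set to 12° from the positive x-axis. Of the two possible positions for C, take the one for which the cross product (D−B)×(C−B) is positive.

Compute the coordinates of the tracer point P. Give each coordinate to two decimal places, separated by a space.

A=(0,0), D=(10.00,0)
B = A + 2.00·(cos12°, sin12°) = (1.9563, 0.4158)
|BD| = 8.0544
circle(B,9.00) ∩ circle(D,7.00): a=6.0137, h=6.6959
  candidates: C₊=(8.3077,6.7923) cross=53.932; C₋=(7.6163,-6.5816) cross=-53.932
  mode + wants cross > 0 → take C=(8.3077,6.7923) (cross=53.932)
ex = (C−B)/|BC| = (0.7057,0.7085); ey = (-0.7085,0.7057)
P = B + -2.36·ex + -2.39·ey = (1.9841,-2.9429)

1.98 -2.94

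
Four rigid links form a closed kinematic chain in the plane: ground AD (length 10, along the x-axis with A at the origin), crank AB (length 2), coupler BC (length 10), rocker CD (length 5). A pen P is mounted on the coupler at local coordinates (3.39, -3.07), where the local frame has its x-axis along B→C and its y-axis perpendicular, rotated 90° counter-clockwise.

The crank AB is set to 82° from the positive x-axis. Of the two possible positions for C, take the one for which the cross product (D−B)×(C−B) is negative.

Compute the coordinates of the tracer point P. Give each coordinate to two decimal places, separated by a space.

0.86 -2.56

A=(0,0), D=(10.00,0)
B = A + 2.00·(cos82°, sin82°) = (0.2783, 1.9805)
|BD| = 9.9213
circle(B,10.00) ∩ circle(D,5.00): a=8.7404, h=4.8585
  candidates: C₊=(9.8127,4.9965) cross=48.203; C₋=(7.8729,-4.5250) cross=-48.203
  mode - wants cross < 0 → take C=(7.8729,-4.5250) (cross=-48.203)
ex = (C−B)/|BC| = (0.7595,-0.6506); ey = (0.6506,0.7595)
P = B + 3.39·ex + -3.07·ey = (0.8557,-2.5564)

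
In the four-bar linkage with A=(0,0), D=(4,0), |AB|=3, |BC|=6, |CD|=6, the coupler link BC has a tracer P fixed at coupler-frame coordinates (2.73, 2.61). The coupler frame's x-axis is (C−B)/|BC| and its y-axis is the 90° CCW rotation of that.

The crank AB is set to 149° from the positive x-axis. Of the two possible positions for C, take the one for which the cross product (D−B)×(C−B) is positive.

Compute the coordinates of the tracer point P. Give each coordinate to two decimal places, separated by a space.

A=(0,0), D=(4.00,0)
B = A + 3.00·(cos149°, sin149°) = (-2.5715, 1.5451)
|BD| = 6.7507
circle(B,6.00) ∩ circle(D,6.00): a=3.3754, h=4.9605
  candidates: C₊=(1.8496,5.6014) cross=33.487; C₋=(-0.4211,-4.0563) cross=-33.487
  mode + wants cross > 0 → take C=(1.8496,5.6014) (cross=33.487)
ex = (C−B)/|BC| = (0.7369,0.6761); ey = (-0.6761,0.7369)
P = B + 2.73·ex + 2.61·ey = (-2.3244,5.3139)

-2.32 5.31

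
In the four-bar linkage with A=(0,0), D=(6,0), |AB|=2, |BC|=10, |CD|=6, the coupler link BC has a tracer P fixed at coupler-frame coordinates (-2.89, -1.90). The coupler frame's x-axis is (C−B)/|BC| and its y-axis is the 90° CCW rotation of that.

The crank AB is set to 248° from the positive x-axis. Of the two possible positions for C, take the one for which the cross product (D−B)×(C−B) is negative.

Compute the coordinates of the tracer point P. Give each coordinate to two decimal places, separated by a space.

A=(0,0), D=(6.00,0)
B = A + 2.00·(cos248°, sin248°) = (-0.7492, -1.8544)
|BD| = 6.9993
circle(B,10.00) ∩ circle(D,6.00): a=8.0715, h=5.9034
  candidates: C₊=(5.4699,5.9765) cross=41.320; C₋=(8.5979,-5.4084) cross=-41.320
  mode - wants cross < 0 → take C=(8.5979,-5.4084) (cross=-41.320)
ex = (C−B)/|BC| = (0.9347,-0.3554); ey = (0.3554,0.9347)
P = B + -2.89·ex + -1.90·ey = (-4.1258,-2.6032)

-4.13 -2.60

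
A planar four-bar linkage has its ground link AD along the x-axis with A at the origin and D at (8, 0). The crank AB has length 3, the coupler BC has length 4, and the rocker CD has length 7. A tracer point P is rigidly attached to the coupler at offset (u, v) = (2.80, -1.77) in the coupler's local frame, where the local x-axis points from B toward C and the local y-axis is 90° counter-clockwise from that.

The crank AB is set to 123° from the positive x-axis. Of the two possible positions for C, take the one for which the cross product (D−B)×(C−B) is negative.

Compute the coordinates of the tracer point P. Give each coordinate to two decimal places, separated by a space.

-1.10 -0.75

A=(0,0), D=(8.00,0)
B = A + 3.00·(cos123°, sin123°) = (-1.6339, 2.5160)
|BD| = 9.9570
circle(B,4.00) ∩ circle(D,7.00): a=3.3214, h=2.2290
  candidates: C₊=(2.1429,3.8334) cross=22.194; C₋=(1.0165,-0.4799) cross=-22.194
  mode - wants cross < 0 → take C=(1.0165,-0.4799) (cross=-22.194)
ex = (C−B)/|BC| = (0.6626,-0.7490); ey = (0.7490,0.6626)
P = B + 2.80·ex + -1.77·ey = (-1.1043,-0.7539)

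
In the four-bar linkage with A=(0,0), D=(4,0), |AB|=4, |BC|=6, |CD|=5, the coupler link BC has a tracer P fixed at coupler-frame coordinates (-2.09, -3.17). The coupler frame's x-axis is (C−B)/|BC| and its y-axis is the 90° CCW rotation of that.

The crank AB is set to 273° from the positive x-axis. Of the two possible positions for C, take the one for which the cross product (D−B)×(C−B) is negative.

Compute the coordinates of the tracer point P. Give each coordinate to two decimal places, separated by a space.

-2.14 -6.98

A=(0,0), D=(4.00,0)
B = A + 4.00·(cos273°, sin273°) = (0.2093, -3.9945)
|BD| = 5.5068
circle(B,6.00) ∩ circle(D,5.00): a=3.7522, h=4.6820
  candidates: C₊=(-0.6040,1.9501) cross=25.783; C₋=(6.1884,-4.4957) cross=-25.783
  mode - wants cross < 0 → take C=(6.1884,-4.4957) (cross=-25.783)
ex = (C−B)/|BC| = (0.9965,-0.0835); ey = (0.0835,0.9965)
P = B + -2.09·ex + -3.17·ey = (-2.1381,-6.9789)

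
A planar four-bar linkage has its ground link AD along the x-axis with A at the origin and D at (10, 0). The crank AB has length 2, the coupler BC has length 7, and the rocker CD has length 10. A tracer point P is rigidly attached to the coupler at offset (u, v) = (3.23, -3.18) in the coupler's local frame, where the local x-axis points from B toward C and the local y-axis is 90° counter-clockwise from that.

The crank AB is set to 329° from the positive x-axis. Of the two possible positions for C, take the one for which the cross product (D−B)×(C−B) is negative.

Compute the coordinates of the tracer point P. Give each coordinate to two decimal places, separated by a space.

A=(0,0), D=(10.00,0)
B = A + 2.00·(cos329°, sin329°) = (1.7143, -1.0301)
|BD| = 8.3494
circle(B,7.00) ∩ circle(D,10.00): a=1.1206, h=6.9097
  candidates: C₊=(1.9739,5.9651) cross=57.692; C₋=(3.6789,-7.7488) cross=-57.692
  mode - wants cross < 0 → take C=(3.6789,-7.7488) (cross=-57.692)
ex = (C−B)/|BC| = (0.2806,-0.9598); ey = (0.9598,0.2806)
P = B + 3.23·ex + -3.18·ey = (-0.4314,-5.0227)

-0.43 -5.02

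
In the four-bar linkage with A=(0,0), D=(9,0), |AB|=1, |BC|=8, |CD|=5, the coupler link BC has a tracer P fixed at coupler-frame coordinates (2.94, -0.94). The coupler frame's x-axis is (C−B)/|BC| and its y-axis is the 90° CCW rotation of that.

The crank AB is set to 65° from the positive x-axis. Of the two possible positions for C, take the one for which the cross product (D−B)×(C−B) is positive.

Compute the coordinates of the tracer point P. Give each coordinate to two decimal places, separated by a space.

3.45 1.49

A=(0,0), D=(9.00,0)
B = A + 1.00·(cos65°, sin65°) = (0.4226, 0.9063)
|BD| = 8.6251
circle(B,8.00) ∩ circle(D,5.00): a=6.5734, h=4.5596
  candidates: C₊=(7.4387,4.7500) cross=39.328; C₋=(6.4805,-4.3188) cross=-39.328
  mode + wants cross > 0 → take C=(7.4387,4.7500) (cross=39.328)
ex = (C−B)/|BC| = (0.8770,0.4805); ey = (-0.4805,0.8770)
P = B + 2.94·ex + -0.94·ey = (3.4527,1.4945)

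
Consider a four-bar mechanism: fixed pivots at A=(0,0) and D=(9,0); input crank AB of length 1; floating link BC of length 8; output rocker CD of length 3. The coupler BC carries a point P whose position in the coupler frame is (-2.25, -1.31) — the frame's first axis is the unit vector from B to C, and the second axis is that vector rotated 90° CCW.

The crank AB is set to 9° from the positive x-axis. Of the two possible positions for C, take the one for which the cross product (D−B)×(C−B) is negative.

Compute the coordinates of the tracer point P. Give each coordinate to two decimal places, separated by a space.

-1.59 -0.18

A=(0,0), D=(9.00,0)
B = A + 1.00·(cos9°, sin9°) = (0.9877, 0.1564)
|BD| = 8.0138
circle(B,8.00) ∩ circle(D,3.00): a=7.4385, h=2.9443
  candidates: C₊=(8.4822,2.9550) cross=23.595; C₋=(8.3673,-2.9325) cross=-23.595
  mode - wants cross < 0 → take C=(8.3673,-2.9325) (cross=-23.595)
ex = (C−B)/|BC| = (0.9224,-0.3861); ey = (0.3861,0.9224)
P = B + -2.25·ex + -1.31·ey = (-1.5936,-0.1832)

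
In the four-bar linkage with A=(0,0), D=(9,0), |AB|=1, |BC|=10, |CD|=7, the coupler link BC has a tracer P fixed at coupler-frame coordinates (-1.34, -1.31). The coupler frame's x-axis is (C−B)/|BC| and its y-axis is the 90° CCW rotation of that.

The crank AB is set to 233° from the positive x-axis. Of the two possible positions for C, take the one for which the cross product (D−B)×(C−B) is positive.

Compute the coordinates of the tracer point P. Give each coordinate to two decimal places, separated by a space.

A=(0,0), D=(9.00,0)
B = A + 1.00·(cos233°, sin233°) = (-0.6018, -0.7986)
|BD| = 9.6350
circle(B,10.00) ∩ circle(D,7.00): a=7.4641, h=6.6549
  candidates: C₊=(6.2850,6.4520) cross=64.119; C₋=(7.3882,-6.8119) cross=-64.119
  mode + wants cross > 0 → take C=(6.2850,6.4520) (cross=64.119)
ex = (C−B)/|BC| = (0.6887,0.7251); ey = (-0.7251,0.6887)
P = B + -1.34·ex + -1.31·ey = (-0.5748,-2.6724)

-0.57 -2.67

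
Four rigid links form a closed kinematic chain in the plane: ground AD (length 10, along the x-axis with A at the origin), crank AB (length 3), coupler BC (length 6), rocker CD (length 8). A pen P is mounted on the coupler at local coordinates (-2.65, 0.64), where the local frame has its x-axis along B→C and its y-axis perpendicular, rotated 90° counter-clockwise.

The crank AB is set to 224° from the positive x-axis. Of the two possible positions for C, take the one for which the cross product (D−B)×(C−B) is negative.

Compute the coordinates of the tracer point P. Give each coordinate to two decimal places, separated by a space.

-4.34 -0.45

A=(0,0), D=(10.00,0)
B = A + 3.00·(cos224°, sin224°) = (-2.1580, -2.0840)
|BD| = 12.3353
circle(B,6.00) ∩ circle(D,8.00): a=5.0327, h=3.2668
  candidates: C₊=(2.2505,1.9861) cross=40.297; C₋=(3.3543,-4.4535) cross=-40.297
  mode - wants cross < 0 → take C=(3.3543,-4.4535) (cross=-40.297)
ex = (C−B)/|BC| = (0.9187,-0.3949); ey = (0.3949,0.9187)
P = B + -2.65·ex + 0.64·ey = (-4.3399,-0.4494)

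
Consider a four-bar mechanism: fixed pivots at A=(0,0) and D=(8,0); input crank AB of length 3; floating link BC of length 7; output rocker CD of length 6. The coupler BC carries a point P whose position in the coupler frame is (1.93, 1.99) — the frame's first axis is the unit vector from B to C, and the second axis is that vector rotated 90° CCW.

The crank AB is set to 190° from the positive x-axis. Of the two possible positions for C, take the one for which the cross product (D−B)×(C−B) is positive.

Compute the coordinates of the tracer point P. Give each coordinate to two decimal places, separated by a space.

A=(0,0), D=(8.00,0)
B = A + 3.00·(cos190°, sin190°) = (-2.9544, -0.5209)
|BD| = 10.9668
circle(B,7.00) ∩ circle(D,6.00): a=6.0761, h=3.4758
  candidates: C₊=(2.9497,3.2395) cross=38.118; C₋=(3.2799,-3.7042) cross=-38.118
  mode + wants cross > 0 → take C=(2.9497,3.2395) (cross=38.118)
ex = (C−B)/|BC| = (0.8434,0.5372); ey = (-0.5372,0.8434)
P = B + 1.93·ex + 1.99·ey = (-2.3956,2.1943)

-2.40 2.19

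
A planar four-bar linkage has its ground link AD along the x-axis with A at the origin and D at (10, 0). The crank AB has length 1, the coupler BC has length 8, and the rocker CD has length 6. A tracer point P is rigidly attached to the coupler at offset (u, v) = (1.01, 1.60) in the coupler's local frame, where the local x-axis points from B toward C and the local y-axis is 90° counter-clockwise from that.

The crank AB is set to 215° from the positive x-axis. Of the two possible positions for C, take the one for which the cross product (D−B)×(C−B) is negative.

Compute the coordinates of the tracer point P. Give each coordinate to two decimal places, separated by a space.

A=(0,0), D=(10.00,0)
B = A + 1.00·(cos215°, sin215°) = (-0.8192, -0.5736)
|BD| = 10.8343
circle(B,8.00) ∩ circle(D,6.00): a=6.7094, h=4.3571
  candidates: C₊=(5.6501,4.1326) cross=47.207; C₋=(6.1115,-4.5694) cross=-47.207
  mode - wants cross < 0 → take C=(6.1115,-4.5694) (cross=-47.207)
ex = (C−B)/|BC| = (0.8663,-0.4995); ey = (0.4995,0.8663)
P = B + 1.01·ex + 1.60·ey = (0.8550,0.3081)

0.86 0.31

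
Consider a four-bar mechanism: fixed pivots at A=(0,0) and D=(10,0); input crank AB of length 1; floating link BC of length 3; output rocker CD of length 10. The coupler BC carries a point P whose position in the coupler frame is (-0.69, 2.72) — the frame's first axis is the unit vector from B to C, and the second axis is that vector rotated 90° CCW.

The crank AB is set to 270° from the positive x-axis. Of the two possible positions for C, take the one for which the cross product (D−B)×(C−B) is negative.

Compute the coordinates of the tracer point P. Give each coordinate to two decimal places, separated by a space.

A=(0,0), D=(10.00,0)
B = A + 1.00·(cos270°, sin270°) = (-0.0000, -1.0000)
|BD| = 10.0499
circle(B,3.00) ∩ circle(D,10.00): a=0.4975, h=2.9585
  candidates: C₊=(0.2007,1.9933) cross=29.732; C₋=(0.7894,-3.8943) cross=-29.732
  mode - wants cross < 0 → take C=(0.7894,-3.8943) (cross=-29.732)
ex = (C−B)/|BC| = (0.2631,-0.9648); ey = (0.9648,0.2631)
P = B + -0.69·ex + 2.72·ey = (2.4426,0.3814)

2.44 0.38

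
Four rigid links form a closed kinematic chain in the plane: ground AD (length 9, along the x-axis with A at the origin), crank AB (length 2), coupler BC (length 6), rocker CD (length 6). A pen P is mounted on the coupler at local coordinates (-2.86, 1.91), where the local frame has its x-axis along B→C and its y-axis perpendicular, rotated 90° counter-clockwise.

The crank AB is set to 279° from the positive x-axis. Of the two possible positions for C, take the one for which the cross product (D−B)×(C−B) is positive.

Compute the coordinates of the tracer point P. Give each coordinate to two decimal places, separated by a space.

-2.89 -3.22

A=(0,0), D=(9.00,0)
B = A + 2.00·(cos279°, sin279°) = (0.3129, -1.9754)
|BD| = 8.9089
circle(B,6.00) ∩ circle(D,6.00): a=4.4544, h=4.0197
  candidates: C₊=(3.7651,2.9319) cross=35.811; C₋=(5.5477,-4.9073) cross=-35.811
  mode + wants cross > 0 → take C=(3.7651,2.9319) (cross=35.811)
ex = (C−B)/|BC| = (0.5754,0.8179); ey = (-0.8179,0.5754)
P = B + -2.86·ex + 1.91·ey = (-2.8949,-3.2156)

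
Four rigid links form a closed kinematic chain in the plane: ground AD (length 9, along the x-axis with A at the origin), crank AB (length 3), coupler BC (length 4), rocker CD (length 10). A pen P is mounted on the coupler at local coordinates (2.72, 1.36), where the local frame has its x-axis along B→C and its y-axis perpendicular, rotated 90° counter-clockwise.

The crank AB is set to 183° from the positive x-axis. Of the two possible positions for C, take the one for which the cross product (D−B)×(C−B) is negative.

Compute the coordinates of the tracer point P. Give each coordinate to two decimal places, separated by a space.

A=(0,0), D=(9.00,0)
B = A + 3.00·(cos183°, sin183°) = (-2.9959, -0.1570)
|BD| = 11.9969
circle(B,4.00) ∩ circle(D,10.00): a=2.4976, h=3.1245
  candidates: C₊=(-0.5394,2.9999) cross=37.484; C₋=(-0.4577,-3.2485) cross=-37.484
  mode - wants cross < 0 → take C=(-0.4577,-3.2485) (cross=-37.484)
ex = (C−B)/|BC| = (0.6346,-0.7729); ey = (0.7729,0.6346)
P = B + 2.72·ex + 1.36·ey = (-0.2188,-1.3962)

-0.22 -1.40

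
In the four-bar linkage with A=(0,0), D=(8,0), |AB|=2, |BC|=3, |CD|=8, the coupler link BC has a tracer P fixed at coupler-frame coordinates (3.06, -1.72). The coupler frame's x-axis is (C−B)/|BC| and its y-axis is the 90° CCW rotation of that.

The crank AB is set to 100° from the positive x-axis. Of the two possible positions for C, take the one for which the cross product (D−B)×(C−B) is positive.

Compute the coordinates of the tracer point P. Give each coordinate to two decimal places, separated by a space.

A=(0,0), D=(8.00,0)
B = A + 2.00·(cos100°, sin100°) = (-0.3473, 1.9696)
|BD| = 8.5765
circle(B,3.00) ∩ circle(D,8.00): a=1.0818, h=2.7981
  candidates: C₊=(1.3482,4.4445) cross=23.998; C₋=(0.0630,-1.0022) cross=-23.998
  mode + wants cross > 0 → take C=(1.3482,4.4445) (cross=23.998)
ex = (C−B)/|BC| = (0.5652,0.8250); ey = (-0.8250,0.5652)
P = B + 3.06·ex + -1.72·ey = (2.8011,3.5219)

2.80 3.52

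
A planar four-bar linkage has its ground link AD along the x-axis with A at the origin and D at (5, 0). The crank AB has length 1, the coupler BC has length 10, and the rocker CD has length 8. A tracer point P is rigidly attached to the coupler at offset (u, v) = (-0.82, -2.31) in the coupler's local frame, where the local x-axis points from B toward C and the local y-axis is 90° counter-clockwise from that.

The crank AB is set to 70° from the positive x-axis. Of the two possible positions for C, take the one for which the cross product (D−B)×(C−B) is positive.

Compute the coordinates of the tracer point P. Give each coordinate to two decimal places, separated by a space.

A=(0,0), D=(5.00,0)
B = A + 1.00·(cos70°, sin70°) = (0.3420, 0.9397)
|BD| = 4.7518
circle(B,10.00) ∩ circle(D,8.00): a=6.1639, h=7.8744
  candidates: C₊=(7.9414,7.4396) cross=37.418; C₋=(4.8270,-7.9981) cross=-37.418
  mode + wants cross > 0 → take C=(7.9414,7.4396) (cross=37.418)
ex = (C−B)/|BC| = (0.7599,0.6500); ey = (-0.6500,0.7599)
P = B + -0.82·ex + -2.31·ey = (1.2204,-1.3488)

1.22 -1.35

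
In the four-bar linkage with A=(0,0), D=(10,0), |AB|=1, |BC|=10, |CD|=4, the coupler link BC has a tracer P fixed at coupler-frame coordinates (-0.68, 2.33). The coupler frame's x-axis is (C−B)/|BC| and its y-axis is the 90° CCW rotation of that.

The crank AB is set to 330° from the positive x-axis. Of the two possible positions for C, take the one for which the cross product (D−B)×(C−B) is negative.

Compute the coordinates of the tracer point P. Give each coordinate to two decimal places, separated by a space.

1.04 1.92

A=(0,0), D=(10.00,0)
B = A + 1.00·(cos330°, sin330°) = (0.8660, -0.5000)
|BD| = 9.1476
circle(B,10.00) ∩ circle(D,4.00): a=9.1652, h=4.0000
  candidates: C₊=(9.7989,3.9949) cross=36.590; C₋=(10.2361,-3.9930) cross=-36.590
  mode - wants cross < 0 → take C=(10.2361,-3.9930) (cross=-36.590)
ex = (C−B)/|BC| = (0.9370,-0.3493); ey = (0.3493,0.9370)
P = B + -0.68·ex + 2.33·ey = (1.0427,1.9208)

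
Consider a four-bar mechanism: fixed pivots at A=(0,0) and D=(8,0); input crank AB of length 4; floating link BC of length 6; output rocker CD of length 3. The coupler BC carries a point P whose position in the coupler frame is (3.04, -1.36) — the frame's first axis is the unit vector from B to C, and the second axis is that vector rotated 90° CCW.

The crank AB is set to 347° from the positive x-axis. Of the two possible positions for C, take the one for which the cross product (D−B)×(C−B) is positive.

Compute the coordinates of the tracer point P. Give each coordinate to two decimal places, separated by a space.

7.10 0.01

A=(0,0), D=(8.00,0)
B = A + 4.00·(cos347°, sin347°) = (3.8975, -0.8998)
|BD| = 4.2000
circle(B,6.00) ∩ circle(D,3.00): a=5.3143, h=2.7854
  candidates: C₊=(8.4916,2.9594) cross=11.699; C₋=(9.6851,-2.4820) cross=-11.699
  mode + wants cross > 0 → take C=(8.4916,2.9594) (cross=11.699)
ex = (C−B)/|BC| = (0.7657,0.6432); ey = (-0.6432,0.7657)
P = B + 3.04·ex + -1.36·ey = (7.0999,0.0142)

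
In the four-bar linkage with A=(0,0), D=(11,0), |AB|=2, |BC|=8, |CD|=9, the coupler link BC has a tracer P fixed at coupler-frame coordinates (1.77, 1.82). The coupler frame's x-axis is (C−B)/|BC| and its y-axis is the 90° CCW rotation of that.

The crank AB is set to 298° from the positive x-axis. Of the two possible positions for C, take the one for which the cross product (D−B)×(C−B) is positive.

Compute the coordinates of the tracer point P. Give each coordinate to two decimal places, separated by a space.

A=(0,0), D=(11.00,0)
B = A + 2.00·(cos298°, sin298°) = (0.9389, -1.7659)
|BD| = 10.2149
circle(B,8.00) ∩ circle(D,9.00): a=4.2753, h=6.7618
  candidates: C₊=(3.9809,5.6332) cross=69.071; C₋=(6.3188,-7.6868) cross=-69.071
  mode + wants cross > 0 → take C=(3.9809,5.6332) (cross=69.071)
ex = (C−B)/|BC| = (0.3802,0.9249); ey = (-0.9249,0.3802)
P = B + 1.77·ex + 1.82·ey = (-0.0713,0.5632)

-0.07 0.56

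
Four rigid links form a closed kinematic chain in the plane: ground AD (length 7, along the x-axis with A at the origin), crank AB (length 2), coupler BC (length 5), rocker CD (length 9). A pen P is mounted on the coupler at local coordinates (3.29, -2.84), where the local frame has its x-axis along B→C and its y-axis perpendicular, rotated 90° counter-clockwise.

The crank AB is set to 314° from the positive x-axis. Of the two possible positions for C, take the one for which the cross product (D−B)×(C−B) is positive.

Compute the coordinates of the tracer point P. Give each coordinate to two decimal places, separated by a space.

1.66 2.90

A=(0,0), D=(7.00,0)
B = A + 2.00·(cos314°, sin314°) = (1.3893, -1.4387)
|BD| = 5.7922
circle(B,5.00) ∩ circle(D,9.00): a=-1.9380, h=4.6091
  candidates: C₊=(-1.6328,2.5447) cross=26.697; C₋=(0.6569,-6.3847) cross=-26.697
  mode + wants cross > 0 → take C=(-1.6328,2.5447) (cross=26.697)
ex = (C−B)/|BC| = (-0.6044,0.7967); ey = (-0.7967,-0.6044)
P = B + 3.29·ex + -2.84·ey = (1.6633,2.8989)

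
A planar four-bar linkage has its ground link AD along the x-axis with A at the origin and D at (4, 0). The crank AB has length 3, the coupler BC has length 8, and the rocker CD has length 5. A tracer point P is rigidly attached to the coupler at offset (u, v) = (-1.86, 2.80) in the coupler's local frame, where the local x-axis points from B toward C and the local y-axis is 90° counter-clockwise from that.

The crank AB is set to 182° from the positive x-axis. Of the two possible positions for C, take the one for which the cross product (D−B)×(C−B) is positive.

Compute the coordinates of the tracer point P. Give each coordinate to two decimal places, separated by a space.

-6.21 0.90

A=(0,0), D=(4.00,0)
B = A + 3.00·(cos182°, sin182°) = (-2.9982, -0.1047)
|BD| = 6.9990
circle(B,8.00) ∩ circle(D,5.00): a=6.2856, h=4.9489
  candidates: C₊=(3.2127,4.9376) cross=34.637; C₋=(3.3608,-4.9590) cross=-34.637
  mode + wants cross > 0 → take C=(3.2127,4.9376) (cross=34.637)
ex = (C−B)/|BC| = (0.7764,0.6303); ey = (-0.6303,0.7764)
P = B + -1.86·ex + 2.80·ey = (-6.2070,0.8968)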